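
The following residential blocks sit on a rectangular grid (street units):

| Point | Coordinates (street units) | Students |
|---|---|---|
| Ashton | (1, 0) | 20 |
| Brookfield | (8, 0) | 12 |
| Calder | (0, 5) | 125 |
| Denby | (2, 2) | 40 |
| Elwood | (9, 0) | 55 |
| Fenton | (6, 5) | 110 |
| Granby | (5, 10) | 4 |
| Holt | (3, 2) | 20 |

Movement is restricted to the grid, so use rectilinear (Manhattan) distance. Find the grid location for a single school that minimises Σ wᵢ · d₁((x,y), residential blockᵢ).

Manhattan distance separates: Σwᵢ(|x−xᵢ|+|y−yᵢ|) = Σwᵢ|x−xᵢ| + Σwᵢ|y−yᵢ|, so x and y are optimised independently as 1-D weighted medians.
Total weight W = 386; half = 193.
x-coordinate, sorted with cumulative weight:
  x=0 (Calder, w=125) cum 125
  x=1 (Ashton, w=20) cum 145
  x=2 (Denby, w=40) cum 185
  x=3 (Holt, w=20) cum 205  ← median
  x=5 (Granby, w=4) cum 209
  x=6 (Fenton, w=110) cum 319
  x=8 (Brookfield, w=12) cum 331
  x=9 (Elwood, w=55) cum 386
⇒ x* = 3
y-coordinate, sorted with cumulative weight:
  y=0 (Ashton, w=20) cum 20
  y=0 (Brookfield, w=12) cum 32
  y=0 (Elwood, w=55) cum 87
  y=2 (Denby, w=40) cum 127
  y=2 (Holt, w=20) cum 147
  y=5 (Calder, w=125) cum 272  ← median
  y=5 (Fenton, w=110) cum 382
  y=10 (Granby, w=4) cum 386
⇒ y* = 5

(3, 5)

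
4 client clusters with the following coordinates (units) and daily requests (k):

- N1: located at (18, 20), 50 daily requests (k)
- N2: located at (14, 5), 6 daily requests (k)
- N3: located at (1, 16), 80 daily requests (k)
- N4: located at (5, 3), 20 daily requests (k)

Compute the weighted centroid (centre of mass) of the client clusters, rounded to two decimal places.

The minimiser of Σwᵢ‖p−pᵢ‖² is the weighted centroid p* = (Σwᵢpᵢ)/(Σwᵢ).
Σwᵢ = 156.
Σwᵢxᵢ = 50·18 + 6·14 + 80·1 + 20·5 = 1164.
Σwᵢyᵢ = 50·20 + 6·5 + 80·16 + 20·3 = 2370.
x* = 1164/156 = 7.46, y* = 2370/156 = 15.19.

(7.46, 15.19)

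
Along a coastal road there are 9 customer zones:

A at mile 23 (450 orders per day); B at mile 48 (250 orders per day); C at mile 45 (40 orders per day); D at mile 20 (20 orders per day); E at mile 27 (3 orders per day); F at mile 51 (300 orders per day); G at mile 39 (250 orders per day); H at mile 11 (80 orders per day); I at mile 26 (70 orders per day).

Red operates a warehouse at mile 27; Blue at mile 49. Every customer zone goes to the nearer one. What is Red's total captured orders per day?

623

The indifferent point is the midpoint (27+49)/2 = 38; customer zones left of it (closer to Red at 27) go to Red, those right go to Blue.
  H at 11 (w=80) → Red
  D at 20 (w=20) → Red
  A at 23 (w=450) → Red
  I at 26 (w=70) → Red
  E at 27 (w=3) → Red
  G at 39 (w=250) → Blue
  C at 45 (w=40) → Blue
  B at 48 (w=250) → Blue
  F at 51 (w=300) → Blue
Red captures 623; Blue captures 840.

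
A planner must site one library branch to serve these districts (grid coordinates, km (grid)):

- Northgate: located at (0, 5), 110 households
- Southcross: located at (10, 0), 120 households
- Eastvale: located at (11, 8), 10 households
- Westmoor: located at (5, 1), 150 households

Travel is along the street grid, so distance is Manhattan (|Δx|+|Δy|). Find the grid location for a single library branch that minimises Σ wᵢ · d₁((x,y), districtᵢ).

Manhattan distance separates: Σwᵢ(|x−xᵢ|+|y−yᵢ|) = Σwᵢ|x−xᵢ| + Σwᵢ|y−yᵢ|, so x and y are optimised independently as 1-D weighted medians.
Total weight W = 390; half = 195.
x-coordinate, sorted with cumulative weight:
  x=0 (Northgate, w=110) cum 110
  x=5 (Westmoor, w=150) cum 260  ← median
  x=10 (Southcross, w=120) cum 380
  x=11 (Eastvale, w=10) cum 390
⇒ x* = 5
y-coordinate, sorted with cumulative weight:
  y=0 (Southcross, w=120) cum 120
  y=1 (Westmoor, w=150) cum 270  ← median
  y=5 (Northgate, w=110) cum 380
  y=8 (Eastvale, w=10) cum 390
⇒ y* = 1

(5, 1)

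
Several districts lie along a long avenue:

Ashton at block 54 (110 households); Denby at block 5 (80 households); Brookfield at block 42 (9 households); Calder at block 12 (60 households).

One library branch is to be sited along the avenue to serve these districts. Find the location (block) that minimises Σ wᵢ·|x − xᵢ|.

For a sum of weighted absolute distances on a line, the optimum is the weighted median (not the mean). Total weight W = 259; half-weight = 129.5.
Sort by position and accumulate weight:
  block 5 (Denby, w=80) → cum 80
  block 12 (Calder, w=60) → cum 140  ≥ 129.5 → median here
  block 42 (Brookfield, w=9) → cum 149
  block 54 (Ashton, w=110) → cum 259
Optimal location: block 12.

x = 12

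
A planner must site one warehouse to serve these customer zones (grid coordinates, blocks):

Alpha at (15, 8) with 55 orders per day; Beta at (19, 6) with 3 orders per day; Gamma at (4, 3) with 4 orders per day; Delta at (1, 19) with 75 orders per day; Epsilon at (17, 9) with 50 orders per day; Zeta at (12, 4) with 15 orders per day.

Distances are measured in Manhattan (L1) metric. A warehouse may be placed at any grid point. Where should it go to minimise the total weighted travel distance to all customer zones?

Manhattan distance separates: Σwᵢ(|x−xᵢ|+|y−yᵢ|) = Σwᵢ|x−xᵢ| + Σwᵢ|y−yᵢ|, so x and y are optimised independently as 1-D weighted medians.
Total weight W = 202; half = 101.
x-coordinate, sorted with cumulative weight:
  x=1 (Delta, w=75) cum 75
  x=4 (Gamma, w=4) cum 79
  x=12 (Zeta, w=15) cum 94
  x=15 (Alpha, w=55) cum 149  ← median
  x=17 (Epsilon, w=50) cum 199
  x=19 (Beta, w=3) cum 202
⇒ x* = 15
y-coordinate, sorted with cumulative weight:
  y=3 (Gamma, w=4) cum 4
  y=4 (Zeta, w=15) cum 19
  y=6 (Beta, w=3) cum 22
  y=8 (Alpha, w=55) cum 77
  y=9 (Epsilon, w=50) cum 127  ← median
  y=19 (Delta, w=75) cum 202
⇒ y* = 9

(15, 9)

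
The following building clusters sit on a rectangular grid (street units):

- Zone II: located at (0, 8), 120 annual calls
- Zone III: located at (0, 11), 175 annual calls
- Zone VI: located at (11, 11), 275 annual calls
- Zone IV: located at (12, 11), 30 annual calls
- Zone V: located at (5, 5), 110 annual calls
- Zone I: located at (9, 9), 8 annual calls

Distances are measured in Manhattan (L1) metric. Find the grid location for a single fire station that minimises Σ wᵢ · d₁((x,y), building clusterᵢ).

Manhattan distance separates: Σwᵢ(|x−xᵢ|+|y−yᵢ|) = Σwᵢ|x−xᵢ| + Σwᵢ|y−yᵢ|, so x and y are optimised independently as 1-D weighted medians.
Total weight W = 718; half = 359.
x-coordinate, sorted with cumulative weight:
  x=0 (Zone II, w=120) cum 120
  x=0 (Zone III, w=175) cum 295
  x=5 (Zone V, w=110) cum 405  ← median
  x=9 (Zone I, w=8) cum 413
  x=11 (Zone VI, w=275) cum 688
  x=12 (Zone IV, w=30) cum 718
⇒ x* = 5
y-coordinate, sorted with cumulative weight:
  y=5 (Zone V, w=110) cum 110
  y=8 (Zone II, w=120) cum 230
  y=9 (Zone I, w=8) cum 238
  y=11 (Zone III, w=175) cum 413  ← median
  y=11 (Zone VI, w=275) cum 688
  y=11 (Zone IV, w=30) cum 718
⇒ y* = 11

(5, 11)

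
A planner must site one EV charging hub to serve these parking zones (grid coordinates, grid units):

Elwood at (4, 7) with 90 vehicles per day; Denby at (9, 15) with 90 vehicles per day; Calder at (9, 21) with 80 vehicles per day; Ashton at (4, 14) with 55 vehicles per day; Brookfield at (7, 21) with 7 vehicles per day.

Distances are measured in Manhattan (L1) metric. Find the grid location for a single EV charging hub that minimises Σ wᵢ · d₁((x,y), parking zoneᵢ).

(9, 15)

Manhattan distance separates: Σwᵢ(|x−xᵢ|+|y−yᵢ|) = Σwᵢ|x−xᵢ| + Σwᵢ|y−yᵢ|, so x and y are optimised independently as 1-D weighted medians.
Total weight W = 322; half = 161.
x-coordinate, sorted with cumulative weight:
  x=4 (Elwood, w=90) cum 90
  x=4 (Ashton, w=55) cum 145
  x=7 (Brookfield, w=7) cum 152
  x=9 (Denby, w=90) cum 242  ← median
  x=9 (Calder, w=80) cum 322
⇒ x* = 9
y-coordinate, sorted with cumulative weight:
  y=7 (Elwood, w=90) cum 90
  y=14 (Ashton, w=55) cum 145
  y=15 (Denby, w=90) cum 235  ← median
  y=21 (Calder, w=80) cum 315
  y=21 (Brookfield, w=7) cum 322
⇒ y* = 15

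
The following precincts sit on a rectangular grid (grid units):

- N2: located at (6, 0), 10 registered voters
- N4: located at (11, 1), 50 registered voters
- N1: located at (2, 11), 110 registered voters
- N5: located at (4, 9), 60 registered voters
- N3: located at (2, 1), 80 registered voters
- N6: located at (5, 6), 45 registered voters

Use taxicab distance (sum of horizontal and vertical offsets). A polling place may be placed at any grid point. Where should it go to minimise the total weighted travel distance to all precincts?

Manhattan distance separates: Σwᵢ(|x−xᵢ|+|y−yᵢ|) = Σwᵢ|x−xᵢ| + Σwᵢ|y−yᵢ|, so x and y are optimised independently as 1-D weighted medians.
Total weight W = 355; half = 177.5.
x-coordinate, sorted with cumulative weight:
  x=2 (N1, w=110) cum 110
  x=2 (N3, w=80) cum 190  ← median
  x=4 (N5, w=60) cum 250
  x=5 (N6, w=45) cum 295
  x=6 (N2, w=10) cum 305
  x=11 (N4, w=50) cum 355
⇒ x* = 2
y-coordinate, sorted with cumulative weight:
  y=0 (N2, w=10) cum 10
  y=1 (N4, w=50) cum 60
  y=1 (N3, w=80) cum 140
  y=6 (N6, w=45) cum 185  ← median
  y=9 (N5, w=60) cum 245
  y=11 (N1, w=110) cum 355
⇒ y* = 6

(2, 6)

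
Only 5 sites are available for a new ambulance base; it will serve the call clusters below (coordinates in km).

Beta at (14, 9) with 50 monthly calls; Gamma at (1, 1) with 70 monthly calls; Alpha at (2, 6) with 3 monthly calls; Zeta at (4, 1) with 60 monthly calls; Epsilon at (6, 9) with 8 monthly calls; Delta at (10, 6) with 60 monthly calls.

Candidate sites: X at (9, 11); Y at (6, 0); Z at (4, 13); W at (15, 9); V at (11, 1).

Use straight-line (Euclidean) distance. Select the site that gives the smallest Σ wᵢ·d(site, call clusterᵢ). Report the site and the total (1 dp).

Total weighted distance at each candidate:
  X (9, 11): total = 2197.1
  Y (6, 0): total = 1619.5
  Z (4, 13): total = 2735.2
  W (15, 9): total = 2456.7
  V (11, 1): total = 1959.5
Minimum is at Y with total 1619.5 km.

Y, total 1619.5 km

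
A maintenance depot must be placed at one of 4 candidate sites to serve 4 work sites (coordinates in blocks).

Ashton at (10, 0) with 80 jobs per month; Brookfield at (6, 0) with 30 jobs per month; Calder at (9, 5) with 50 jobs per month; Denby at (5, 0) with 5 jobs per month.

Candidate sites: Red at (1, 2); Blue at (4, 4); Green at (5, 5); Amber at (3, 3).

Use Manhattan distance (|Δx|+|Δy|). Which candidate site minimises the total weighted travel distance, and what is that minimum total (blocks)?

Green, total 1205 blocks

Total weighted distance at each candidate:
  Red (1, 2): total = 1670
  Blue (4, 4): total = 1305
  Green (5, 5): total = 1205
  Amber (3, 3): total = 1405
Minimum is at Green with total 1205 blocks.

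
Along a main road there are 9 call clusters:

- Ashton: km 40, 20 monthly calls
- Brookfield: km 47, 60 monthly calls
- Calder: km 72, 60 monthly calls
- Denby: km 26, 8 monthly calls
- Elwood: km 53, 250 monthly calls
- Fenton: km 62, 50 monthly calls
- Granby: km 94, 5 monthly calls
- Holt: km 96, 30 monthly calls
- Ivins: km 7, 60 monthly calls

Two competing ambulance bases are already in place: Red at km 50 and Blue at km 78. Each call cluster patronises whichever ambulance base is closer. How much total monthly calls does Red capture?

448

The indifferent point is the midpoint (50+78)/2 = 64; call clusters left of it (closer to Red at 50) go to Red, those right go to Blue.
  Ivins at 7 (w=60) → Red
  Denby at 26 (w=8) → Red
  Ashton at 40 (w=20) → Red
  Brookfield at 47 (w=60) → Red
  Elwood at 53 (w=250) → Red
  Fenton at 62 (w=50) → Red
  Calder at 72 (w=60) → Blue
  Granby at 94 (w=5) → Blue
  Holt at 96 (w=30) → Blue
Red captures 448; Blue captures 95.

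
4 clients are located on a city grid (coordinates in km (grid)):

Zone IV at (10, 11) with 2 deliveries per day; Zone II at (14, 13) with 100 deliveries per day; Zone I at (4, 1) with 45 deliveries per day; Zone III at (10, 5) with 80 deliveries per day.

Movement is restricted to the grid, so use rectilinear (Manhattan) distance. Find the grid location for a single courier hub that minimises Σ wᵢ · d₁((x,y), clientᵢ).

Manhattan distance separates: Σwᵢ(|x−xᵢ|+|y−yᵢ|) = Σwᵢ|x−xᵢ| + Σwᵢ|y−yᵢ|, so x and y are optimised independently as 1-D weighted medians.
Total weight W = 227; half = 113.5.
x-coordinate, sorted with cumulative weight:
  x=4 (Zone I, w=45) cum 45
  x=10 (Zone IV, w=2) cum 47
  x=10 (Zone III, w=80) cum 127  ← median
  x=14 (Zone II, w=100) cum 227
⇒ x* = 10
y-coordinate, sorted with cumulative weight:
  y=1 (Zone I, w=45) cum 45
  y=5 (Zone III, w=80) cum 125  ← median
  y=11 (Zone IV, w=2) cum 127
  y=13 (Zone II, w=100) cum 227
⇒ y* = 5

(10, 5)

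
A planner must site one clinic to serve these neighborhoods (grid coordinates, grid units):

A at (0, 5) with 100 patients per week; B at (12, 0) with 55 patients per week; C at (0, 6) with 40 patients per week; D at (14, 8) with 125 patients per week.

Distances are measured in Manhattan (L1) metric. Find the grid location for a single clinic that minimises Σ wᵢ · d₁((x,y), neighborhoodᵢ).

(12, 6)

Manhattan distance separates: Σwᵢ(|x−xᵢ|+|y−yᵢ|) = Σwᵢ|x−xᵢ| + Σwᵢ|y−yᵢ|, so x and y are optimised independently as 1-D weighted medians.
Total weight W = 320; half = 160.
x-coordinate, sorted with cumulative weight:
  x=0 (A, w=100) cum 100
  x=0 (C, w=40) cum 140
  x=12 (B, w=55) cum 195  ← median
  x=14 (D, w=125) cum 320
⇒ x* = 12
y-coordinate, sorted with cumulative weight:
  y=0 (B, w=55) cum 55
  y=5 (A, w=100) cum 155
  y=6 (C, w=40) cum 195  ← median
  y=8 (D, w=125) cum 320
⇒ y* = 6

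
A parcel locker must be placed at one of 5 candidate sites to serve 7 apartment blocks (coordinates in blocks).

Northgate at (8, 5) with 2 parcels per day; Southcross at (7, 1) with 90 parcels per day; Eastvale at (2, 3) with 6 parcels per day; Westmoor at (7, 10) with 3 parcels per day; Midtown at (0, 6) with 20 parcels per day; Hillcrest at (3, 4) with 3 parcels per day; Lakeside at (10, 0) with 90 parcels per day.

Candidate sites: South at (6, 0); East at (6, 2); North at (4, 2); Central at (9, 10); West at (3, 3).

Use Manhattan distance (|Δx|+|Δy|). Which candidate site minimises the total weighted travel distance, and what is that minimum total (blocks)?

Total weighted distance at each candidate:
  South (6, 0): total = 890
  East (6, 2): total = 1002
  North (4, 2): total = 1314
  Central (9, 10): total = 2378
  West (3, 3): total = 1616
Minimum is at South with total 890 blocks.

South, total 890 blocks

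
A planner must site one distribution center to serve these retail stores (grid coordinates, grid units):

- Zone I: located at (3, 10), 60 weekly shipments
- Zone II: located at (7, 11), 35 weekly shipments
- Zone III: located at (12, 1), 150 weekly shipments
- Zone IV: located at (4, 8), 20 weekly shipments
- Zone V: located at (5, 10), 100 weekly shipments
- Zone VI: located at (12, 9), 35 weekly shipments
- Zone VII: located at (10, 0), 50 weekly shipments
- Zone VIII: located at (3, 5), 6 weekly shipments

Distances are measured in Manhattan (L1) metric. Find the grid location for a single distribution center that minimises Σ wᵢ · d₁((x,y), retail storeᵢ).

Manhattan distance separates: Σwᵢ(|x−xᵢ|+|y−yᵢ|) = Σwᵢ|x−xᵢ| + Σwᵢ|y−yᵢ|, so x and y are optimised independently as 1-D weighted medians.
Total weight W = 456; half = 228.
x-coordinate, sorted with cumulative weight:
  x=3 (Zone I, w=60) cum 60
  x=3 (Zone VIII, w=6) cum 66
  x=4 (Zone IV, w=20) cum 86
  x=5 (Zone V, w=100) cum 186
  x=7 (Zone II, w=35) cum 221
  x=10 (Zone VII, w=50) cum 271  ← median
  x=12 (Zone III, w=150) cum 421
  x=12 (Zone VI, w=35) cum 456
⇒ x* = 10
y-coordinate, sorted with cumulative weight:
  y=0 (Zone VII, w=50) cum 50
  y=1 (Zone III, w=150) cum 200
  y=5 (Zone VIII, w=6) cum 206
  y=8 (Zone IV, w=20) cum 226
  y=9 (Zone VI, w=35) cum 261  ← median
  y=10 (Zone I, w=60) cum 321
  y=10 (Zone V, w=100) cum 421
  y=11 (Zone II, w=35) cum 456
⇒ y* = 9

(10, 9)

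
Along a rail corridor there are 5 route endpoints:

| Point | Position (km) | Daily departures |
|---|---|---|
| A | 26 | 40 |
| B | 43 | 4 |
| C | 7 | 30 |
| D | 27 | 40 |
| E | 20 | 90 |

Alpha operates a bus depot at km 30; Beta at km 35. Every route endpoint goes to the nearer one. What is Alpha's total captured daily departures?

200

The indifferent point is the midpoint (30+35)/2 = 32.5; route endpoints left of it (closer to Alpha at 30) go to Alpha, those right go to Beta.
  C at 7 (w=30) → Alpha
  E at 20 (w=90) → Alpha
  A at 26 (w=40) → Alpha
  D at 27 (w=40) → Alpha
  B at 43 (w=4) → Beta
Alpha captures 200; Beta captures 4.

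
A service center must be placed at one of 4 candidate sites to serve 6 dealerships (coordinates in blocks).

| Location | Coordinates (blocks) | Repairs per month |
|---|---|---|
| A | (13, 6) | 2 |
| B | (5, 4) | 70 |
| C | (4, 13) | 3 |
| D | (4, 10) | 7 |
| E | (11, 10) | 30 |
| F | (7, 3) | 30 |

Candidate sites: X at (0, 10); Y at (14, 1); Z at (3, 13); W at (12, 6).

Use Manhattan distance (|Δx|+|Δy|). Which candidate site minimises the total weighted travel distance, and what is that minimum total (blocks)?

W, total 1151 blocks

Total weighted distance at each candidate:
  X (0, 10): total = 1603
  Y (14, 1): total = 1681
  Z (3, 13): total = 1585
  W (12, 6): total = 1151
Minimum is at W with total 1151 blocks.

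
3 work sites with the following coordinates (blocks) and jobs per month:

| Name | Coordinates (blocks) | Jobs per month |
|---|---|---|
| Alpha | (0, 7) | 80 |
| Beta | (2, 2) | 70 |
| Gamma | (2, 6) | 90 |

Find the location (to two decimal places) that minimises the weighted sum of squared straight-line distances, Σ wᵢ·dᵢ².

(1.33, 5.17)

The minimiser of Σwᵢ‖p−pᵢ‖² is the weighted centroid p* = (Σwᵢpᵢ)/(Σwᵢ).
Σwᵢ = 240.
Σwᵢxᵢ = 80·0 + 70·2 + 90·2 = 320.
Σwᵢyᵢ = 80·7 + 70·2 + 90·6 = 1240.
x* = 320/240 = 1.33, y* = 1240/240 = 5.17.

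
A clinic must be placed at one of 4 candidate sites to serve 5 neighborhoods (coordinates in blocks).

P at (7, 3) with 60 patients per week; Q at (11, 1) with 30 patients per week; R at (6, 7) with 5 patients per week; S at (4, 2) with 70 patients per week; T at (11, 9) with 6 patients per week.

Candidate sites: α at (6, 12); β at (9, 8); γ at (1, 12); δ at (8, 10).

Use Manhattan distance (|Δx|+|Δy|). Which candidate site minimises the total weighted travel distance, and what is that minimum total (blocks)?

Total weighted distance at each candidate:
  α (6, 12): total = 1993
  β (9, 8): total = 1498
  γ (1, 12): total = 2568
  δ (8, 10): total = 1729
Minimum is at β with total 1498 blocks.

β, total 1498 blocks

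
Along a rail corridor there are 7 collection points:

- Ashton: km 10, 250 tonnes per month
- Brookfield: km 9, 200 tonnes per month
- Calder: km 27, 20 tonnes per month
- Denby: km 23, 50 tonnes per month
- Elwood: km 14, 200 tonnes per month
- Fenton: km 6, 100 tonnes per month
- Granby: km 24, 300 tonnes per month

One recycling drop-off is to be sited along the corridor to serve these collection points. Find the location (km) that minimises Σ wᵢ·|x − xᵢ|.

x = 14

For a sum of weighted absolute distances on a line, the optimum is the weighted median (not the mean). Total weight W = 1120; half-weight = 560.
Sort by position and accumulate weight:
  km 6 (Fenton, w=100) → cum 100
  km 9 (Brookfield, w=200) → cum 300
  km 10 (Ashton, w=250) → cum 550
  km 14 (Elwood, w=200) → cum 750  ≥ 560 → median here
  km 23 (Denby, w=50) → cum 800
  km 24 (Granby, w=300) → cum 1100
  km 27 (Calder, w=20) → cum 1120
Optimal location: km 14.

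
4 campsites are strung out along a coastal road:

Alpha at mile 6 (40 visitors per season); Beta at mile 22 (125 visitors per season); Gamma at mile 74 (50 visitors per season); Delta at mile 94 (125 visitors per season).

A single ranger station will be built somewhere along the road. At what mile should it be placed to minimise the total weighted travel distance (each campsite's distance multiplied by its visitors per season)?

x = 74

For a sum of weighted absolute distances on a line, the optimum is the weighted median (not the mean). Total weight W = 340; half-weight = 170.
Sort by position and accumulate weight:
  mile 6 (Alpha, w=40) → cum 40
  mile 22 (Beta, w=125) → cum 165
  mile 74 (Gamma, w=50) → cum 215  ≥ 170 → median here
  mile 94 (Delta, w=125) → cum 340
Optimal location: mile 74.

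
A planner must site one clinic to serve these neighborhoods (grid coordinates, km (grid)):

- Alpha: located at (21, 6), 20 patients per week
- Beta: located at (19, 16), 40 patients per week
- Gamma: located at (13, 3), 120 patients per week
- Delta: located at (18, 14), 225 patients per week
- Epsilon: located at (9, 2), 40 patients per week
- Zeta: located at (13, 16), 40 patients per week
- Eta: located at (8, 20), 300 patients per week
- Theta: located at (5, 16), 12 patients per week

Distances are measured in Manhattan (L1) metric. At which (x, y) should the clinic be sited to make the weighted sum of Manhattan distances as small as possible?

(13, 14)

Manhattan distance separates: Σwᵢ(|x−xᵢ|+|y−yᵢ|) = Σwᵢ|x−xᵢ| + Σwᵢ|y−yᵢ|, so x and y are optimised independently as 1-D weighted medians.
Total weight W = 797; half = 398.5.
x-coordinate, sorted with cumulative weight:
  x=5 (Theta, w=12) cum 12
  x=8 (Eta, w=300) cum 312
  x=9 (Epsilon, w=40) cum 352
  x=13 (Gamma, w=120) cum 472  ← median
  x=13 (Zeta, w=40) cum 512
  x=18 (Delta, w=225) cum 737
  x=19 (Beta, w=40) cum 777
  x=21 (Alpha, w=20) cum 797
⇒ x* = 13
y-coordinate, sorted with cumulative weight:
  y=2 (Epsilon, w=40) cum 40
  y=3 (Gamma, w=120) cum 160
  y=6 (Alpha, w=20) cum 180
  y=14 (Delta, w=225) cum 405  ← median
  y=16 (Beta, w=40) cum 445
  y=16 (Zeta, w=40) cum 485
  y=16 (Theta, w=12) cum 497
  y=20 (Eta, w=300) cum 797
⇒ y* = 14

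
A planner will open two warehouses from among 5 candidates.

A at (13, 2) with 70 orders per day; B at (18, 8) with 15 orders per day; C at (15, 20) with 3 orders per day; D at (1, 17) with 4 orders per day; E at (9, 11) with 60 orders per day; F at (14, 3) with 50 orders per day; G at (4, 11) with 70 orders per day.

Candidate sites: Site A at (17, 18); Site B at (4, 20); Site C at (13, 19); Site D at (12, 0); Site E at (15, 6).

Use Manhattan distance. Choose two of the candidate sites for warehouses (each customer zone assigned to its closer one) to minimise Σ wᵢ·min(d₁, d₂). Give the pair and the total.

{Site B, Site E}, total 2042

Evaluate every pair (each demand assigned to the nearer of the two):
  {Site B, Site E}: total = 2042
  {Site B, Site D}: total = 2197
  {Site D, Site E}: total = 2407
  {Site C, Site E}: total = 2540
  {Site A, Site E}: total = 2555
  {Site C, Site D}: total = 2645
  {Site A, Site D}: total = 2875
  {Site B, Site C}: total = 3663
  {Site A, Site B}: total = 3971
  {Site A, Site C}: total = 4180
Best pair: {Site B, Site E} with total 2042.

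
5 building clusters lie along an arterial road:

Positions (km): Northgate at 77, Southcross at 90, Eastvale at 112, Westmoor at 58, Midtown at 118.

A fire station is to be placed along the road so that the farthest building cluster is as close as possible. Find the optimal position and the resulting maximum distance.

location 88, max distance 30

The 1-center on a line is the midpoint of the two extreme points: leftmost at 58, rightmost at 118.
Optimal location = (58 + 118)/2 = 88; maximum distance = (118 − 58)/2 = 30.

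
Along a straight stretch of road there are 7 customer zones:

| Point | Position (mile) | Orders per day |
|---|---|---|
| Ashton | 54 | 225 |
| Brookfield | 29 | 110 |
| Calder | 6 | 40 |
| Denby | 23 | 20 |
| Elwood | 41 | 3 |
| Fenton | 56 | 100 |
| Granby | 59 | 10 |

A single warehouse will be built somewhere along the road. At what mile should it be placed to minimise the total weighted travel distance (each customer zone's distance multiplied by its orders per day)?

For a sum of weighted absolute distances on a line, the optimum is the weighted median (not the mean). Total weight W = 508; half-weight = 254.
Sort by position and accumulate weight:
  mile 6 (Calder, w=40) → cum 40
  mile 23 (Denby, w=20) → cum 60
  mile 29 (Brookfield, w=110) → cum 170
  mile 41 (Elwood, w=3) → cum 173
  mile 54 (Ashton, w=225) → cum 398  ≥ 254 → median here
  mile 56 (Fenton, w=100) → cum 498
  mile 59 (Granby, w=10) → cum 508
Optimal location: mile 54.

x = 54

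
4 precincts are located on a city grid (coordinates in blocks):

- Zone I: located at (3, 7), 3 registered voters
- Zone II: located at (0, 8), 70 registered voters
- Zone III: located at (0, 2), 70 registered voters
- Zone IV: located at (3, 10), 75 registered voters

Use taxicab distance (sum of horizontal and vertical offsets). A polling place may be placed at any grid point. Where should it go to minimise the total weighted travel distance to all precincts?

(0, 8)

Manhattan distance separates: Σwᵢ(|x−xᵢ|+|y−yᵢ|) = Σwᵢ|x−xᵢ| + Σwᵢ|y−yᵢ|, so x and y are optimised independently as 1-D weighted medians.
Total weight W = 218; half = 109.
x-coordinate, sorted with cumulative weight:
  x=0 (Zone II, w=70) cum 70
  x=0 (Zone III, w=70) cum 140  ← median
  x=3 (Zone I, w=3) cum 143
  x=3 (Zone IV, w=75) cum 218
⇒ x* = 0
y-coordinate, sorted with cumulative weight:
  y=2 (Zone III, w=70) cum 70
  y=7 (Zone I, w=3) cum 73
  y=8 (Zone II, w=70) cum 143  ← median
  y=10 (Zone IV, w=75) cum 218
⇒ y* = 8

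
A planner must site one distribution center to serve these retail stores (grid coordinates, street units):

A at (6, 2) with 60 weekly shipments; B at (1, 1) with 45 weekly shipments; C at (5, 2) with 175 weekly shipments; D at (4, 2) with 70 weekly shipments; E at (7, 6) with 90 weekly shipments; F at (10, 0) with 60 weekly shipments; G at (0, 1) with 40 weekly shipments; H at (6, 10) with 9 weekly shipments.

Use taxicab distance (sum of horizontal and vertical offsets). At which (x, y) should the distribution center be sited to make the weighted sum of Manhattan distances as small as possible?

Manhattan distance separates: Σwᵢ(|x−xᵢ|+|y−yᵢ|) = Σwᵢ|x−xᵢ| + Σwᵢ|y−yᵢ|, so x and y are optimised independently as 1-D weighted medians.
Total weight W = 549; half = 274.5.
x-coordinate, sorted with cumulative weight:
  x=0 (G, w=40) cum 40
  x=1 (B, w=45) cum 85
  x=4 (D, w=70) cum 155
  x=5 (C, w=175) cum 330  ← median
  x=6 (A, w=60) cum 390
  x=6 (H, w=9) cum 399
  x=7 (E, w=90) cum 489
  x=10 (F, w=60) cum 549
⇒ x* = 5
y-coordinate, sorted with cumulative weight:
  y=0 (F, w=60) cum 60
  y=1 (B, w=45) cum 105
  y=1 (G, w=40) cum 145
  y=2 (A, w=60) cum 205
  y=2 (C, w=175) cum 380  ← median
  y=2 (D, w=70) cum 450
  y=6 (E, w=90) cum 540
  y=10 (H, w=9) cum 549
⇒ y* = 2

(5, 2)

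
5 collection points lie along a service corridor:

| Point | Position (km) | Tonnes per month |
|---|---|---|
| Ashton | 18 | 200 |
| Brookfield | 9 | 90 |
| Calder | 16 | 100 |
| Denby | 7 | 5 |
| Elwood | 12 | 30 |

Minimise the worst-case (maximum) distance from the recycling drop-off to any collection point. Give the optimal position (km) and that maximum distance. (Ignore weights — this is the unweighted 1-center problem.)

The 1-center on a line is the midpoint of the two extreme points: leftmost at 7, rightmost at 18.
Optimal location = (7 + 18)/2 = 12.5; maximum distance = (18 − 7)/2 = 5.5.

location 12.5, max distance 5.5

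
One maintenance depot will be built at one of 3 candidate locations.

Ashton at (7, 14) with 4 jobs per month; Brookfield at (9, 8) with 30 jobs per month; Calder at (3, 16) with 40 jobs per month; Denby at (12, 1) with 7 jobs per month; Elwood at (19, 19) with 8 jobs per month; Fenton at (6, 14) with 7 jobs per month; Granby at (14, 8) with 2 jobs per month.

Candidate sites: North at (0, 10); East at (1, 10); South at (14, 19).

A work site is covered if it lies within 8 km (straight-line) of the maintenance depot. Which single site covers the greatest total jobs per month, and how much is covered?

East, covering 51

Coverage radius r = 8 km; a point is covered iff (Δx)²+(Δy)² ≤ 8² = 64.
  North (0, 10): covers {Calder, Fenton} → 47
  East (1, 10): covers {Ashton, Calder, Fenton} → 51
  South (14, 19): covers {Elwood} → 8
Maximum coverage at East: 51 jobs per month.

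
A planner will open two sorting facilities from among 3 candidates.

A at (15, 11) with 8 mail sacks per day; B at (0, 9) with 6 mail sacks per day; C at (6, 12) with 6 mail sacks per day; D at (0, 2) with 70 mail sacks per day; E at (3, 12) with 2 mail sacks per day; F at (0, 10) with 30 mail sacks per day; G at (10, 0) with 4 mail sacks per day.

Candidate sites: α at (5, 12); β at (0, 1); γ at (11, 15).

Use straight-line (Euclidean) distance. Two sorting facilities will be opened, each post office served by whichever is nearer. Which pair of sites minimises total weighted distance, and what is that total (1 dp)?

{α, β}, total 397.1

Evaluate every pair (each demand assigned to the nearer of the two):
  {α, β}: total = 397.1
  {β, γ}: total = 525.5
  {α, γ}: total = 1086.4
Best pair: {α, β} with total 397.1.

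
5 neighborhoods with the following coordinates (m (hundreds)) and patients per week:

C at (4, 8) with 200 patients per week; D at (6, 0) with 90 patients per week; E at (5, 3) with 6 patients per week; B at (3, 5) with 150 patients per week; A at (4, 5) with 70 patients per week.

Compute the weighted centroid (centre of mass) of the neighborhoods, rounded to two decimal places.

(4.07, 5.27)

The minimiser of Σwᵢ‖p−pᵢ‖² is the weighted centroid p* = (Σwᵢpᵢ)/(Σwᵢ).
Σwᵢ = 516.
Σwᵢxᵢ = 200·4 + 90·6 + 6·5 + 150·3 + 70·4 = 2100.
Σwᵢyᵢ = 200·8 + 90·0 + 6·3 + 150·5 + 70·5 = 2718.
x* = 2100/516 = 4.07, y* = 2718/516 = 5.27.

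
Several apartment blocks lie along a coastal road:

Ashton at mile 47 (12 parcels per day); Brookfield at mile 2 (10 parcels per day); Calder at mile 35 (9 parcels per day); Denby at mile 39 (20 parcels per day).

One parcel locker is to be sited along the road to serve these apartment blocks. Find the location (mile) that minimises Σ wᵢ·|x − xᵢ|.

For a sum of weighted absolute distances on a line, the optimum is the weighted median (not the mean). Total weight W = 51; half-weight = 25.5.
Sort by position and accumulate weight:
  mile 2 (Brookfield, w=10) → cum 10
  mile 35 (Calder, w=9) → cum 19
  mile 39 (Denby, w=20) → cum 39  ≥ 25.5 → median here
  mile 47 (Ashton, w=12) → cum 51
Optimal location: mile 39.

x = 39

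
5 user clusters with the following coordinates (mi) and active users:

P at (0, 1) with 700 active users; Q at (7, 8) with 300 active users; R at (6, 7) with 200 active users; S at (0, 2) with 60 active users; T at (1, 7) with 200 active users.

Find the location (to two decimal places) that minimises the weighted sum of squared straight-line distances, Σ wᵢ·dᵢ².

The minimiser of Σwᵢ‖p−pᵢ‖² is the weighted centroid p* = (Σwᵢpᵢ)/(Σwᵢ).
Σwᵢ = 1460.
Σwᵢxᵢ = 700·0 + 300·7 + 200·6 + 60·0 + 200·1 = 3500.
Σwᵢyᵢ = 700·1 + 300·8 + 200·7 + 60·2 + 200·7 = 6020.
x* = 3500/1460 = 2.40, y* = 6020/1460 = 4.12.

(2.40, 4.12)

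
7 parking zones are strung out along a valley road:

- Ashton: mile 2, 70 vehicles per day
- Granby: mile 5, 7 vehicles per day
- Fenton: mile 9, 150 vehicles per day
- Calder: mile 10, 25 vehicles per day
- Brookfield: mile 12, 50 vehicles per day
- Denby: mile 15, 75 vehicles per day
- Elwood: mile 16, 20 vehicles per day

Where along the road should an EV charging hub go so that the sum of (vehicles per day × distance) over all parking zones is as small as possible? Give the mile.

For a sum of weighted absolute distances on a line, the optimum is the weighted median (not the mean). Total weight W = 397; half-weight = 198.5.
Sort by position and accumulate weight:
  mile 2 (Ashton, w=70) → cum 70
  mile 5 (Granby, w=7) → cum 77
  mile 9 (Fenton, w=150) → cum 227  ≥ 198.5 → median here
  mile 10 (Calder, w=25) → cum 252
  mile 12 (Brookfield, w=50) → cum 302
  mile 15 (Denby, w=75) → cum 377
  mile 16 (Elwood, w=20) → cum 397
Optimal location: mile 9.

x = 9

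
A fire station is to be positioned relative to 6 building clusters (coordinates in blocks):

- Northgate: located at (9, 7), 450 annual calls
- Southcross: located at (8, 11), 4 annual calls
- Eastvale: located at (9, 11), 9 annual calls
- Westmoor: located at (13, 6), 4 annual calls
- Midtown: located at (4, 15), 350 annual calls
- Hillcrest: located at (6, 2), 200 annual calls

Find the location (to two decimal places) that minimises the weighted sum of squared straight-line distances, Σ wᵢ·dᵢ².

The minimiser of Σwᵢ‖p−pᵢ‖² is the weighted centroid p* = (Σwᵢpᵢ)/(Σwᵢ).
Σwᵢ = 1017.
Σwᵢxᵢ = 450·9 + 4·8 + 9·9 + 4·13 + 350·4 + 200·6 = 6815.
Σwᵢyᵢ = 450·7 + 4·11 + 9·11 + 4·6 + 350·15 + 200·2 = 8967.
x* = 6815/1017 = 6.70, y* = 8967/1017 = 8.82.

(6.70, 8.82)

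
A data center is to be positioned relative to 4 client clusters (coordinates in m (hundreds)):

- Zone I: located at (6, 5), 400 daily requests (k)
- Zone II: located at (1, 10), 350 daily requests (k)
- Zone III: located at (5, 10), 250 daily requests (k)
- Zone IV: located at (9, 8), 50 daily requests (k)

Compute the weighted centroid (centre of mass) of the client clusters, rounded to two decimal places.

The minimiser of Σwᵢ‖p−pᵢ‖² is the weighted centroid p* = (Σwᵢpᵢ)/(Σwᵢ).
Σwᵢ = 1050.
Σwᵢxᵢ = 400·6 + 350·1 + 250·5 + 50·9 = 4450.
Σwᵢyᵢ = 400·5 + 350·10 + 250·10 + 50·8 = 8400.
x* = 4450/1050 = 4.24, y* = 8400/1050 = 8.00.

(4.24, 8.00)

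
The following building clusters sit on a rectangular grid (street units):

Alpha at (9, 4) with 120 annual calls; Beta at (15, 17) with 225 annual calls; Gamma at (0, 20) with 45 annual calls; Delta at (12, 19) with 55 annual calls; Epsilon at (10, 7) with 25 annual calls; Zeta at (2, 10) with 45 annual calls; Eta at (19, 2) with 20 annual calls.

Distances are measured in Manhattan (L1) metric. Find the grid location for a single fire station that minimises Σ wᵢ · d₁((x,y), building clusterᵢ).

(12, 17)

Manhattan distance separates: Σwᵢ(|x−xᵢ|+|y−yᵢ|) = Σwᵢ|x−xᵢ| + Σwᵢ|y−yᵢ|, so x and y are optimised independently as 1-D weighted medians.
Total weight W = 535; half = 267.5.
x-coordinate, sorted with cumulative weight:
  x=0 (Gamma, w=45) cum 45
  x=2 (Zeta, w=45) cum 90
  x=9 (Alpha, w=120) cum 210
  x=10 (Epsilon, w=25) cum 235
  x=12 (Delta, w=55) cum 290  ← median
  x=15 (Beta, w=225) cum 515
  x=19 (Eta, w=20) cum 535
⇒ x* = 12
y-coordinate, sorted with cumulative weight:
  y=2 (Eta, w=20) cum 20
  y=4 (Alpha, w=120) cum 140
  y=7 (Epsilon, w=25) cum 165
  y=10 (Zeta, w=45) cum 210
  y=17 (Beta, w=225) cum 435  ← median
  y=19 (Delta, w=55) cum 490
  y=20 (Gamma, w=45) cum 535
⇒ y* = 17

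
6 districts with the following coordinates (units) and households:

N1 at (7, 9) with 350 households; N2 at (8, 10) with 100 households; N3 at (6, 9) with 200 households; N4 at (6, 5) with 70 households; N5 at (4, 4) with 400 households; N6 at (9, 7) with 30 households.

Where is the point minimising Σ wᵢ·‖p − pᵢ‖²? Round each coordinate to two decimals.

The minimiser of Σwᵢ‖p−pᵢ‖² is the weighted centroid p* = (Σwᵢpᵢ)/(Σwᵢ).
Σwᵢ = 1150.
Σwᵢxᵢ = 350·7 + 100·8 + 200·6 + 70·6 + 400·4 + 30·9 = 6740.
Σwᵢyᵢ = 350·9 + 100·10 + 200·9 + 70·5 + 400·4 + 30·7 = 8110.
x* = 6740/1150 = 5.86, y* = 8110/1150 = 7.05.

(5.86, 7.05)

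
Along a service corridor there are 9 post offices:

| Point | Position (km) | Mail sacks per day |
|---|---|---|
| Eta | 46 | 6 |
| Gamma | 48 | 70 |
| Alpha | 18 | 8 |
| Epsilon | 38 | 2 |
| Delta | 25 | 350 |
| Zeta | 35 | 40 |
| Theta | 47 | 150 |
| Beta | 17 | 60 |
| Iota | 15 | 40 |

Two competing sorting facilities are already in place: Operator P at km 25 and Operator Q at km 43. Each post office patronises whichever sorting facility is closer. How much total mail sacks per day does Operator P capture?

The indifferent point is the midpoint (25+43)/2 = 34; post offices left of it (closer to Operator P at 25) go to Operator P, those right go to Operator Q.
  Iota at 15 (w=40) → Operator P
  Beta at 17 (w=60) → Operator P
  Alpha at 18 (w=8) → Operator P
  Delta at 25 (w=350) → Operator P
  Zeta at 35 (w=40) → Operator Q
  Epsilon at 38 (w=2) → Operator Q
  Eta at 46 (w=6) → Operator Q
  Theta at 47 (w=150) → Operator Q
  Gamma at 48 (w=70) → Operator Q
Operator P captures 458; Operator Q captures 268.

458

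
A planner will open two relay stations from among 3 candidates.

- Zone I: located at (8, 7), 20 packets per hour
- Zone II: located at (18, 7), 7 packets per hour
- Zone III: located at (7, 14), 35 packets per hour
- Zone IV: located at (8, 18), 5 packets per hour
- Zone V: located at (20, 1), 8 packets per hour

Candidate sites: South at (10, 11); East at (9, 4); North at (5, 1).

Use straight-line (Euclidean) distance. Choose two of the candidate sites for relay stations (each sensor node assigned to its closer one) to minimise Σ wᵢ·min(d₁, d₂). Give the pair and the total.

{South, East}, total 402.0

Evaluate every pair (each demand assigned to the nearer of the two):
  {South, East}: total = 402.0
  {South, North}: total = 450.1
  {East, North}: total = 648.0
Best pair: {South, East} with total 402.0.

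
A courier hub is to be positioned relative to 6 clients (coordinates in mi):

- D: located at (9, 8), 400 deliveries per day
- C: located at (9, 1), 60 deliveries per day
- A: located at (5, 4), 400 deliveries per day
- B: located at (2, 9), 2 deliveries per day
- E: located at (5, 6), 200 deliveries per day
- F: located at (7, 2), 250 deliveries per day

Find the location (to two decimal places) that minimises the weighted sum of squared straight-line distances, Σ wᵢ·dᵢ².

The minimiser of Σwᵢ‖p−pᵢ‖² is the weighted centroid p* = (Σwᵢpᵢ)/(Σwᵢ).
Σwᵢ = 1312.
Σwᵢxᵢ = 400·9 + 60·9 + 400·5 + 2·2 + 200·5 + 250·7 = 8894.
Σwᵢyᵢ = 400·8 + 60·1 + 400·4 + 2·9 + 200·6 + 250·2 = 6578.
x* = 8894/1312 = 6.78, y* = 6578/1312 = 5.01.

(6.78, 5.01)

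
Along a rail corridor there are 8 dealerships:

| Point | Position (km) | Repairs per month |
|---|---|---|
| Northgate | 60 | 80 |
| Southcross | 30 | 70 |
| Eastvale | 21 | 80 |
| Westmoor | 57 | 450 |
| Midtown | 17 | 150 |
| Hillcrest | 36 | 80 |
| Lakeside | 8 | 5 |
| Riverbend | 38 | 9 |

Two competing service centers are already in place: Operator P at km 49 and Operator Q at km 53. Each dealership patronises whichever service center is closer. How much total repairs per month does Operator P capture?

The indifferent point is the midpoint (49+53)/2 = 51; dealerships left of it (closer to Operator P at 49) go to Operator P, those right go to Operator Q.
  Lakeside at 8 (w=5) → Operator P
  Midtown at 17 (w=150) → Operator P
  Eastvale at 21 (w=80) → Operator P
  Southcross at 30 (w=70) → Operator P
  Hillcrest at 36 (w=80) → Operator P
  Riverbend at 38 (w=9) → Operator P
  Westmoor at 57 (w=450) → Operator Q
  Northgate at 60 (w=80) → Operator Q
Operator P captures 394; Operator Q captures 530.

394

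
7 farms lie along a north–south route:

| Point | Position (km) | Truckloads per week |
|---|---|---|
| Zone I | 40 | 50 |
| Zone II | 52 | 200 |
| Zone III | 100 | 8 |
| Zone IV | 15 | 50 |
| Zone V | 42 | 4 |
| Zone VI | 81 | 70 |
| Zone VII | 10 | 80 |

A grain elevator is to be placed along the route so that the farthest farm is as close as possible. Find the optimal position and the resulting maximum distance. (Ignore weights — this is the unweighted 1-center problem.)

The 1-center on a line is the midpoint of the two extreme points: leftmost at 10, rightmost at 100.
Optimal location = (10 + 100)/2 = 55; maximum distance = (100 − 10)/2 = 45.

location 55, max distance 45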